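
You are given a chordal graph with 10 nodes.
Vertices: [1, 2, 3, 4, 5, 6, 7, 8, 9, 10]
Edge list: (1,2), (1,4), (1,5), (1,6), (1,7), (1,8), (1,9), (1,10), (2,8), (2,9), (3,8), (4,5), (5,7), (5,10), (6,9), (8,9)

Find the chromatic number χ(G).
Clique number ω(G) = 4 (lower bound: χ ≥ ω).
The clique on [1, 2, 8, 9] has size 4, forcing χ ≥ 4, and the coloring below uses 4 colors, so χ(G) = 4.
A valid 4-coloring: color 1: [1, 3]; color 2: [5, 6, 8]; color 3: [4, 7, 9, 10]; color 4: [2].

χ(G) = 4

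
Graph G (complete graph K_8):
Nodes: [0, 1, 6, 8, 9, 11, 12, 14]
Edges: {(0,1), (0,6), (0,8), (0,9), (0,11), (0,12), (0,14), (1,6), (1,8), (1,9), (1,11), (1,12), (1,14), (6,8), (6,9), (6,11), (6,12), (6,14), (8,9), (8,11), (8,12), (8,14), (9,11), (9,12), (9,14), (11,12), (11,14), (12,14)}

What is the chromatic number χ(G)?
Clique number ω(G) = 8 (lower bound: χ ≥ ω).
The clique on [0, 1, 6, 8, 9, 11, 12, 14] has size 8, forcing χ ≥ 8, and the coloring below uses 8 colors, so χ(G) = 8.
A valid 8-coloring: color 1: [9]; color 2: [11]; color 3: [14]; color 4: [8]; color 5: [1]; color 6: [12]; color 7: [0]; color 8: [6].

χ(G) = 8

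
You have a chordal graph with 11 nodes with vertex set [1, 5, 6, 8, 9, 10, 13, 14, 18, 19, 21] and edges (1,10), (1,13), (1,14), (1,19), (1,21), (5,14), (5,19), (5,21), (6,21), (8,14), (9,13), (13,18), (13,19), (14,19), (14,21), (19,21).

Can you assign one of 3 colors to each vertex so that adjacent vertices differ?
No, G is not 3-colorable

The clique on vertices [1, 14, 19, 21] has size 4 > 3, so it alone needs 4 colors.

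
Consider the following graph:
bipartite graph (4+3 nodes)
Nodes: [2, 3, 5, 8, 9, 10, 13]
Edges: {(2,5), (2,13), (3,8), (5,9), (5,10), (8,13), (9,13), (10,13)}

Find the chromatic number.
χ(G) = 2

Clique number ω(G) = 2 (lower bound: χ ≥ ω).
The graph is bipartite (no odd cycle), so 2 colors suffice: χ(G) = 2.
A valid 2-coloring: color 1: [3, 5, 13]; color 2: [2, 8, 9, 10].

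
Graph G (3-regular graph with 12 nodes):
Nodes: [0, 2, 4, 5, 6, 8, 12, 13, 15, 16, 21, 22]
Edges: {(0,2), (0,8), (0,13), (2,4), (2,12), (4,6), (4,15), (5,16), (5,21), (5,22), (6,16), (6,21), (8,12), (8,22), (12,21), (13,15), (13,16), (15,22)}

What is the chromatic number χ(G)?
χ(G) = 3

Clique number ω(G) = 2 (lower bound: χ ≥ ω).
Odd cycle [4, 15, 13, 16, 6] needs 3 colors (χ ≥ 3).
The coloring below uses 3 colors, so χ(G) = 3.
A valid 3-coloring: color 1: [0, 4, 12, 16, 22]; color 2: [2, 5, 6, 8, 13]; color 3: [15, 21].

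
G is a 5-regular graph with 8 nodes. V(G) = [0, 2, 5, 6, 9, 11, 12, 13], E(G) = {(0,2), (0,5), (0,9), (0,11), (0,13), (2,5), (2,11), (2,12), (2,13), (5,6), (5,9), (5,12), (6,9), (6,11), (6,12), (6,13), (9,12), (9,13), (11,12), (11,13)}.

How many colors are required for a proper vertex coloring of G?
χ(G) = 4

Clique number ω(G) = 4 (lower bound: χ ≥ ω).
The clique on [0, 2, 11, 13] has size 4, forcing χ ≥ 4, and the coloring below uses 4 colors, so χ(G) = 4.
A valid 4-coloring: color 1: [12, 13]; color 2: [5, 11]; color 3: [2, 9]; color 4: [0, 6].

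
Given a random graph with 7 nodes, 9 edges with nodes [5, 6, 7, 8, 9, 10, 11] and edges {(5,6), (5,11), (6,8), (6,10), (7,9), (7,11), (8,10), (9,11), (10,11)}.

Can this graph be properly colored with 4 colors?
A valid 4-coloring: color 1: [6, 11]; color 2: [5, 7, 10]; color 3: [8, 9].
(χ(G) = 3 ≤ 4.)

Yes, G is 4-colorable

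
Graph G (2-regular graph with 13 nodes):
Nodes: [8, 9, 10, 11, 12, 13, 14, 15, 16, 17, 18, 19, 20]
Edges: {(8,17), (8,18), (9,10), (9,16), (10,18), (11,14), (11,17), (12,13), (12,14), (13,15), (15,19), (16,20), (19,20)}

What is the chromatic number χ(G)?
Clique number ω(G) = 2 (lower bound: χ ≥ ω).
Odd cycle [13, 15, 19, 20, 16, 9, 10, 18, 8, 17, 11, 14, 12] needs 3 colors (χ ≥ 3).
The coloring below uses 3 colors, so χ(G) = 3.
A valid 3-coloring: color 1: [9, 13, 14, 17, 18, 19]; color 2: [8, 10, 11, 12, 15, 16]; color 3: [20].

χ(G) = 3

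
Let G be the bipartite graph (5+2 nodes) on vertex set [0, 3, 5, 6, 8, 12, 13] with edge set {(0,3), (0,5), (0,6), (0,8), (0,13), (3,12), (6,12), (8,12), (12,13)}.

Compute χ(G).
Clique number ω(G) = 2 (lower bound: χ ≥ ω).
The graph is bipartite (no odd cycle), so 2 colors suffice: χ(G) = 2.
A valid 2-coloring: color 1: [0, 12]; color 2: [3, 5, 6, 8, 13].

χ(G) = 2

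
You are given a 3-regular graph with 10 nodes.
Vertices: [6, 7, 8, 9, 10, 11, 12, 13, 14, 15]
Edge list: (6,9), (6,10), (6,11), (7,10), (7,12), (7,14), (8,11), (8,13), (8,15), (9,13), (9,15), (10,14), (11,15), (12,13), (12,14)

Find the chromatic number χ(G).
Clique number ω(G) = 3 (lower bound: χ ≥ ω).
The clique on [7, 10, 14] has size 3, forcing χ ≥ 3, and the coloring below uses 3 colors, so χ(G) = 3.
A valid 3-coloring: color 1: [8, 9, 10, 12]; color 2: [6, 7, 13, 15]; color 3: [11, 14].

χ(G) = 3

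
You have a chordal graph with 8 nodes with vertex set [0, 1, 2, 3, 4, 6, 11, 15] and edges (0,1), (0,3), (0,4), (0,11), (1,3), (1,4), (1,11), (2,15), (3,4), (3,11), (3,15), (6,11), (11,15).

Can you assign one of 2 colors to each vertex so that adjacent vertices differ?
The clique on vertices [0, 1, 3, 11] has size 4 > 2, so it alone needs 4 colors.

No, G is not 2-colorable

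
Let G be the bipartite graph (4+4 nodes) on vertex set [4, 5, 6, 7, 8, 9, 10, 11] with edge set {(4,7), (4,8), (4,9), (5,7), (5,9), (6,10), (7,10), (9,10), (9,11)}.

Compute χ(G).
χ(G) = 2

Clique number ω(G) = 2 (lower bound: χ ≥ ω).
The graph is bipartite (no odd cycle), so 2 colors suffice: χ(G) = 2.
A valid 2-coloring: color 1: [6, 7, 8, 9]; color 2: [4, 5, 10, 11].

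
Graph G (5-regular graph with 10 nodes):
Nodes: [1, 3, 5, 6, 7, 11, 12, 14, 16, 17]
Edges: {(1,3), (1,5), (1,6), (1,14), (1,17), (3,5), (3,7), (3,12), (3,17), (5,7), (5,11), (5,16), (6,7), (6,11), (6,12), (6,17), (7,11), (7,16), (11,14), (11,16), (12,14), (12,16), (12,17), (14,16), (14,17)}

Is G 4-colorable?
A valid 4-coloring: color 1: [5, 6, 14]; color 2: [16, 17]; color 3: [1, 7, 12]; color 4: [3, 11].
(χ(G) = 4 ≤ 4.)

Yes, G is 4-colorable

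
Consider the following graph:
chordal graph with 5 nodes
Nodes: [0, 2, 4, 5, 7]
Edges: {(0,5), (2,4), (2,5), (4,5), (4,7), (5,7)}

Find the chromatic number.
Clique number ω(G) = 3 (lower bound: χ ≥ ω).
The clique on [2, 4, 5] has size 3, forcing χ ≥ 3, and the coloring below uses 3 colors, so χ(G) = 3.
A valid 3-coloring: color 1: [5]; color 2: [0, 4]; color 3: [2, 7].

χ(G) = 3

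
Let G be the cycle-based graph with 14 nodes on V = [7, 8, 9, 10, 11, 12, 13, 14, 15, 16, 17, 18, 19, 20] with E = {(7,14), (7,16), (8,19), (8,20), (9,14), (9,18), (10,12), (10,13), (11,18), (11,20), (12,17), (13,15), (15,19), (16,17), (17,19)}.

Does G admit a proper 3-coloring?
Yes, G is 3-colorable

A valid 3-coloring: color 1: [12, 13, 14, 16, 18, 19, 20]; color 2: [7, 8, 9, 10, 11, 15, 17].
(χ(G) = 2 ≤ 3.)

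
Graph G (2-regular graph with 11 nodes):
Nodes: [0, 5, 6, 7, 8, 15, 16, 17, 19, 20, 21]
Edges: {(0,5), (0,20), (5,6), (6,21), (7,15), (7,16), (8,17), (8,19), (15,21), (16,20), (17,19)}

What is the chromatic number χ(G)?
χ(G) = 3

Clique number ω(G) = 3 (lower bound: χ ≥ ω).
The clique on [8, 17, 19] has size 3, forcing χ ≥ 3, and the coloring below uses 3 colors, so χ(G) = 3.
A valid 3-coloring: color 1: [0, 6, 15, 16, 17]; color 2: [5, 7, 19, 20, 21]; color 3: [8].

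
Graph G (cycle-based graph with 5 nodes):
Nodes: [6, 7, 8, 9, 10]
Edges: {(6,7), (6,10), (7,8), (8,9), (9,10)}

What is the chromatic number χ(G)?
χ(G) = 3

Clique number ω(G) = 2 (lower bound: χ ≥ ω).
Odd cycle [8, 7, 6, 10, 9] needs 3 colors (χ ≥ 3).
The coloring below uses 3 colors, so χ(G) = 3.
A valid 3-coloring: color 1: [8, 10]; color 2: [7, 9]; color 3: [6].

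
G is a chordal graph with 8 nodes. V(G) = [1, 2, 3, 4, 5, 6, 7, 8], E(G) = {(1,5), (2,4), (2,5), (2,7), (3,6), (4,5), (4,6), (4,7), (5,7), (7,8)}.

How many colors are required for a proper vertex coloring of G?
χ(G) = 4

Clique number ω(G) = 4 (lower bound: χ ≥ ω).
The clique on [2, 4, 5, 7] has size 4, forcing χ ≥ 4, and the coloring below uses 4 colors, so χ(G) = 4.
A valid 4-coloring: color 1: [1, 3, 4, 8]; color 2: [6, 7]; color 3: [5]; color 4: [2].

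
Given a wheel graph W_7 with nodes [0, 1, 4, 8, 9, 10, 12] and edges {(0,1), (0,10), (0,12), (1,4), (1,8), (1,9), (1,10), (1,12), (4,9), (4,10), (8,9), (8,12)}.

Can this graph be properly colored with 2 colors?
No, G is not 2-colorable

The clique on vertices [0, 1, 10] has size 3 > 2, so it alone needs 3 colors.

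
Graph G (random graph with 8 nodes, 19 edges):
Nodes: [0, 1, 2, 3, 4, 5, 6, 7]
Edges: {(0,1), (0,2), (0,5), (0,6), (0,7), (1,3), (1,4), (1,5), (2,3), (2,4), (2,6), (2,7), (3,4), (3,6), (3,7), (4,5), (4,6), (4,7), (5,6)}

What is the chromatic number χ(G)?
χ(G) = 4

Clique number ω(G) = 4 (lower bound: χ ≥ ω).
The clique on [2, 3, 4, 6] has size 4, forcing χ ≥ 4, and the coloring below uses 4 colors, so χ(G) = 4.
A valid 4-coloring: color 1: [0, 4]; color 2: [1, 6, 7]; color 3: [3, 5]; color 4: [2].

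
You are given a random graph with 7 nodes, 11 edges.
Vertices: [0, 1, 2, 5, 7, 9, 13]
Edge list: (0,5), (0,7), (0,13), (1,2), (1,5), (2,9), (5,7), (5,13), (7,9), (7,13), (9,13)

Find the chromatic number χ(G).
χ(G) = 4

Clique number ω(G) = 4 (lower bound: χ ≥ ω).
The clique on [0, 5, 7, 13] has size 4, forcing χ ≥ 4, and the coloring below uses 4 colors, so χ(G) = 4.
A valid 4-coloring: color 1: [1, 7]; color 2: [5, 9]; color 3: [2, 13]; color 4: [0].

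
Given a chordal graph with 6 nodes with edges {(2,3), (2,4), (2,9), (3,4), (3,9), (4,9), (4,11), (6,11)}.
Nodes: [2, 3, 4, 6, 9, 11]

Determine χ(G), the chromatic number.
χ(G) = 4

Clique number ω(G) = 4 (lower bound: χ ≥ ω).
The clique on [2, 3, 4, 9] has size 4, forcing χ ≥ 4, and the coloring below uses 4 colors, so χ(G) = 4.
A valid 4-coloring: color 1: [4, 6]; color 2: [3, 11]; color 3: [9]; color 4: [2].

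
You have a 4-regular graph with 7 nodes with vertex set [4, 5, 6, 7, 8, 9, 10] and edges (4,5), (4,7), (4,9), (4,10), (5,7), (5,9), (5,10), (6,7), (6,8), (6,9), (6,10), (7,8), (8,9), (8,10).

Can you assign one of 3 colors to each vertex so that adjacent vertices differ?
Yes, G is 3-colorable

A valid 3-coloring: color 1: [7, 9, 10]; color 2: [5, 8]; color 3: [4, 6].
(χ(G) = 3 ≤ 3.)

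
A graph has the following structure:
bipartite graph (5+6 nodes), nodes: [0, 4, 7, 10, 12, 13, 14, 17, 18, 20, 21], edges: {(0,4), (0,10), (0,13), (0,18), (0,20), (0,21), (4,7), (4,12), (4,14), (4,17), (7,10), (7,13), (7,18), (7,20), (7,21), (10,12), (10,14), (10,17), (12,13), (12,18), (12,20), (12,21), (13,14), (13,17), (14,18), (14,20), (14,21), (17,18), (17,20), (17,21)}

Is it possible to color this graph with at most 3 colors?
Yes, G is 3-colorable

A valid 3-coloring: color 1: [0, 7, 12, 14, 17]; color 2: [4, 10, 13, 18, 20, 21].
(χ(G) = 2 ≤ 3.)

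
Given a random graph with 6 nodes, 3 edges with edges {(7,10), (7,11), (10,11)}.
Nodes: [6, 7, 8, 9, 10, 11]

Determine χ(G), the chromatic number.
Clique number ω(G) = 3 (lower bound: χ ≥ ω).
The clique on [7, 10, 11] has size 3, forcing χ ≥ 3, and the coloring below uses 3 colors, so χ(G) = 3.
A valid 3-coloring: color 1: [6, 8, 9, 11]; color 2: [10]; color 3: [7].

χ(G) = 3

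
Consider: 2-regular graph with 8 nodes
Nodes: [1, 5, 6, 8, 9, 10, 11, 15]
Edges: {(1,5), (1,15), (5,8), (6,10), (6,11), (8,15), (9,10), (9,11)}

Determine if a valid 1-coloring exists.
Edge (1,5) forces its endpoints to differ, so 1 color is not enough.

No, G is not 1-colorable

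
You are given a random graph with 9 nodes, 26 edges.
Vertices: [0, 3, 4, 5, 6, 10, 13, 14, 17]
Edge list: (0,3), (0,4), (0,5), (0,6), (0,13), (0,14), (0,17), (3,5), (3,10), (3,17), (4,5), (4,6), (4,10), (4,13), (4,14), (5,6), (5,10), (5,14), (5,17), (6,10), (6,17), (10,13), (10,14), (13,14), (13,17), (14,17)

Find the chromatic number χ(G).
Clique number ω(G) = 4 (lower bound: χ ≥ ω).
The clique on [0, 13, 14, 17] has size 4, forcing χ ≥ 4, and the coloring below uses 4 colors, so χ(G) = 4.
A valid 4-coloring: color 1: [5, 13]; color 2: [0, 10]; color 3: [3, 6, 14]; color 4: [4, 17].

χ(G) = 4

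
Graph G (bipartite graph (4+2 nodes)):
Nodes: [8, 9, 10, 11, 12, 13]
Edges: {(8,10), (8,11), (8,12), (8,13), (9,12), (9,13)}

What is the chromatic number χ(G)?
Clique number ω(G) = 2 (lower bound: χ ≥ ω).
The graph is bipartite (no odd cycle), so 2 colors suffice: χ(G) = 2.
A valid 2-coloring: color 1: [8, 9]; color 2: [10, 11, 12, 13].

χ(G) = 2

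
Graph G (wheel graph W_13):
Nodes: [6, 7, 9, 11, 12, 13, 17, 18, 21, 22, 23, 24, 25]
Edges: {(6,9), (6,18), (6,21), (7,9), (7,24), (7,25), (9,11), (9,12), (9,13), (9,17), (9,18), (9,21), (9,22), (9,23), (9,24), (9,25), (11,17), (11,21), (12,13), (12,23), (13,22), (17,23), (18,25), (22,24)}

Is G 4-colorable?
A valid 4-coloring: color 1: [9]; color 2: [6, 11, 13, 23, 24, 25]; color 3: [7, 12, 17, 18, 21, 22].
(χ(G) = 3 ≤ 4.)

Yes, G is 4-colorable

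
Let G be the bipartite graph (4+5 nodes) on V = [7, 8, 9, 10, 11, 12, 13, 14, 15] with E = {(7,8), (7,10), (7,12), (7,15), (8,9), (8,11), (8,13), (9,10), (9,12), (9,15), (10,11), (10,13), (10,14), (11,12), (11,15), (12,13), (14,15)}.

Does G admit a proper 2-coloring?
Yes, G is 2-colorable

A valid 2-coloring: color 1: [8, 10, 12, 15]; color 2: [7, 9, 11, 13, 14].
(χ(G) = 2 ≤ 2.)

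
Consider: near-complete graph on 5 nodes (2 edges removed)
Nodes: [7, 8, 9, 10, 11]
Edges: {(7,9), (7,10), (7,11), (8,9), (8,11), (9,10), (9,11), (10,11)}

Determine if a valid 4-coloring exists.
A valid 4-coloring: color 1: [9]; color 2: [11]; color 3: [7, 8]; color 4: [10].
(χ(G) = 4 ≤ 4.)

Yes, G is 4-colorable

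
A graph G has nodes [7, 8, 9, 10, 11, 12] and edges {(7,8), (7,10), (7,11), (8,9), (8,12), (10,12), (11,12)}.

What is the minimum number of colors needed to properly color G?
χ(G) = 2

Clique number ω(G) = 2 (lower bound: χ ≥ ω).
The graph is bipartite (no odd cycle), so 2 colors suffice: χ(G) = 2.
A valid 2-coloring: color 1: [8, 10, 11]; color 2: [7, 9, 12].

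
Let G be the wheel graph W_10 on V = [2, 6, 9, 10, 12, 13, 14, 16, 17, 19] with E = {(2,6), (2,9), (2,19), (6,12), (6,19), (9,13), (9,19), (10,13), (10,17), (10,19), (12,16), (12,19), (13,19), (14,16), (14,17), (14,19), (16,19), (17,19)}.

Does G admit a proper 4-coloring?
A valid 4-coloring: color 1: [19]; color 2: [2, 12, 13, 17]; color 3: [6, 9, 10, 16]; color 4: [14].
(χ(G) = 4 ≤ 4.)

Yes, G is 4-colorable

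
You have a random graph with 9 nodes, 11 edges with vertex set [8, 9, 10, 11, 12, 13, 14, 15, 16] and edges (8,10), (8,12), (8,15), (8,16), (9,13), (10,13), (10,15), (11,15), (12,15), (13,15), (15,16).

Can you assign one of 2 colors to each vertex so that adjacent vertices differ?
No, G is not 2-colorable

The clique on vertices [8, 15, 16] has size 3 > 2, so it alone needs 3 colors.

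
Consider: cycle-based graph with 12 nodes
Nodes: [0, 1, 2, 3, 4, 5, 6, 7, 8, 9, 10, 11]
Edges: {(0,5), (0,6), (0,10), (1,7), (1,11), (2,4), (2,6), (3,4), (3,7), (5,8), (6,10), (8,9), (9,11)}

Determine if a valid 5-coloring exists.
Yes, G is 5-colorable

A valid 5-coloring: color 1: [4, 6, 7, 8, 11]; color 2: [0, 1, 2, 3, 9]; color 3: [5, 10].
(χ(G) = 3 ≤ 5.)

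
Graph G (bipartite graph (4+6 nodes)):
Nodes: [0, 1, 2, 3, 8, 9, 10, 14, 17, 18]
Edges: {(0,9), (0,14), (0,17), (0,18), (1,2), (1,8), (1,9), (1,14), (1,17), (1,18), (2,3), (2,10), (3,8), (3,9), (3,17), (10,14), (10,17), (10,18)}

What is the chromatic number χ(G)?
χ(G) = 2

Clique number ω(G) = 2 (lower bound: χ ≥ ω).
The graph is bipartite (no odd cycle), so 2 colors suffice: χ(G) = 2.
A valid 2-coloring: color 1: [0, 1, 3, 10]; color 2: [2, 8, 9, 14, 17, 18].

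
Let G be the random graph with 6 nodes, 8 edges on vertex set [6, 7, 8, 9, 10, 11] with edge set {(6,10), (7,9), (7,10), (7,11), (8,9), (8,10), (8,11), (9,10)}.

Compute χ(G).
Clique number ω(G) = 3 (lower bound: χ ≥ ω).
The clique on [8, 9, 10] has size 3, forcing χ ≥ 3, and the coloring below uses 3 colors, so χ(G) = 3.
A valid 3-coloring: color 1: [10, 11]; color 2: [6, 9]; color 3: [7, 8].

χ(G) = 3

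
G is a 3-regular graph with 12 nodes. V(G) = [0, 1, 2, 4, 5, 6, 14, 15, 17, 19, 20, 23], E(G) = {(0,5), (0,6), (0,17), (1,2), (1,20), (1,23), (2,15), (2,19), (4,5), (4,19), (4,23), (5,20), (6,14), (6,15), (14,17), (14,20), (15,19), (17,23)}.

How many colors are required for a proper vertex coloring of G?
χ(G) = 3

Clique number ω(G) = 3 (lower bound: χ ≥ ω).
The clique on [2, 15, 19] has size 3, forcing χ ≥ 3, and the coloring below uses 3 colors, so χ(G) = 3.
A valid 3-coloring: color 1: [2, 4, 6, 17, 20]; color 2: [5, 14, 15, 23]; color 3: [0, 1, 19].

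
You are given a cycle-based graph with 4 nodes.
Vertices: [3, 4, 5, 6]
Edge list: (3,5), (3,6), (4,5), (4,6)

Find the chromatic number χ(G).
Clique number ω(G) = 2 (lower bound: χ ≥ ω).
The graph is bipartite (no odd cycle), so 2 colors suffice: χ(G) = 2.
A valid 2-coloring: color 1: [5, 6]; color 2: [3, 4].

χ(G) = 2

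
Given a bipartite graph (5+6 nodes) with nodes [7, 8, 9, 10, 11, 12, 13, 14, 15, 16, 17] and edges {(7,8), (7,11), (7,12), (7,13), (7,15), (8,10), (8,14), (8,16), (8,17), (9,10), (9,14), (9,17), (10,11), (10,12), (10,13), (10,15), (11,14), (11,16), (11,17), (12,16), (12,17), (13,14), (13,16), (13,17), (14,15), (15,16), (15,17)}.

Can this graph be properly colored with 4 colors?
A valid 4-coloring: color 1: [7, 10, 14, 16, 17]; color 2: [8, 9, 11, 12, 13, 15].
(χ(G) = 2 ≤ 4.)

Yes, G is 4-colorable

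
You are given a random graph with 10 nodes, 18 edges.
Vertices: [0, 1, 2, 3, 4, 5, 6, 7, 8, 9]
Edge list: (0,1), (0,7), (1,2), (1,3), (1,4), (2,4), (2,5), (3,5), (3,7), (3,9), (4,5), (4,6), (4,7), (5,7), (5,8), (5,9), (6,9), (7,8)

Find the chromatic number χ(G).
Clique number ω(G) = 3 (lower bound: χ ≥ ω).
The clique on [1, 2, 4] has size 3, forcing χ ≥ 3, and the coloring below uses 3 colors, so χ(G) = 3.
A valid 3-coloring: color 1: [1, 5, 6]; color 2: [0, 3, 4, 8]; color 3: [2, 7, 9].

χ(G) = 3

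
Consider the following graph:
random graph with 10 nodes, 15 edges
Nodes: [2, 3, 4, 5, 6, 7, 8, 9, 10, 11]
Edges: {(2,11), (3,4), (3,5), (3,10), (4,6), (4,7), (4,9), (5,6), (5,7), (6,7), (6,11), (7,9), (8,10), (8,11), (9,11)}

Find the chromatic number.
χ(G) = 3

Clique number ω(G) = 3 (lower bound: χ ≥ ω).
The clique on [4, 7, 9] has size 3, forcing χ ≥ 3, and the coloring below uses 3 colors, so χ(G) = 3.
A valid 3-coloring: color 1: [2, 3, 6, 8, 9]; color 2: [7, 10, 11]; color 3: [4, 5].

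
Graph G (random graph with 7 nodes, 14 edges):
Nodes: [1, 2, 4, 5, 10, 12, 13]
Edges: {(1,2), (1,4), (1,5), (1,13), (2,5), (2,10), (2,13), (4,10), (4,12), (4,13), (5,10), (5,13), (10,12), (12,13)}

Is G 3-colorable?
The clique on vertices [1, 2, 5, 13] has size 4 > 3, so it alone needs 4 colors.

No, G is not 3-colorable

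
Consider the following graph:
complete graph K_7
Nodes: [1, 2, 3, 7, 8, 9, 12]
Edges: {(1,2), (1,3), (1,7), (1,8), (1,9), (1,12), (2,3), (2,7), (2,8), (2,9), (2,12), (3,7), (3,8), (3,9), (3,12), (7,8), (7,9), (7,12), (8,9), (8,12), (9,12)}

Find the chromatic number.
χ(G) = 7

Clique number ω(G) = 7 (lower bound: χ ≥ ω).
The clique on [1, 2, 3, 7, 8, 9, 12] has size 7, forcing χ ≥ 7, and the coloring below uses 7 colors, so χ(G) = 7.
A valid 7-coloring: color 1: [7]; color 2: [1]; color 3: [9]; color 4: [2]; color 5: [3]; color 6: [8]; color 7: [12].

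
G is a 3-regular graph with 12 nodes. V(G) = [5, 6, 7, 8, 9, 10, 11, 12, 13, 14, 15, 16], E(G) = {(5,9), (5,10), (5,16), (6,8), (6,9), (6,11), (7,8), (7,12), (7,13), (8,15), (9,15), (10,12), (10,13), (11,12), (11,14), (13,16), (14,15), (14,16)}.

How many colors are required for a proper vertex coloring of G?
Clique number ω(G) = 2 (lower bound: χ ≥ ω).
Odd cycle [15, 14, 16, 5, 9] needs 3 colors (χ ≥ 3).
The coloring below uses 3 colors, so χ(G) = 3.
A valid 3-coloring: color 1: [7, 9, 10, 11, 16]; color 2: [5, 6, 12, 13, 15]; color 3: [8, 14].

χ(G) = 3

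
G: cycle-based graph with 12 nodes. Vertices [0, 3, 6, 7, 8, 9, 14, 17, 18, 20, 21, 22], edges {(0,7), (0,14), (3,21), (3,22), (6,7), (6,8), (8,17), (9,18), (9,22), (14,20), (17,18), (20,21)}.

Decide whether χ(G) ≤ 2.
Yes, G is 2-colorable

A valid 2-coloring: color 1: [0, 3, 6, 9, 17, 20]; color 2: [7, 8, 14, 18, 21, 22].
(χ(G) = 2 ≤ 2.)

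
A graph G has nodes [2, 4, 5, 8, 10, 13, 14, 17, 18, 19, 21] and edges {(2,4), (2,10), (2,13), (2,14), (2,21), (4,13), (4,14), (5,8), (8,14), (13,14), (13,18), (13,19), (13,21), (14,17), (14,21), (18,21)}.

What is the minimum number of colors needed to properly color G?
χ(G) = 4

Clique number ω(G) = 4 (lower bound: χ ≥ ω).
The clique on [2, 4, 13, 14] has size 4, forcing χ ≥ 4, and the coloring below uses 4 colors, so χ(G) = 4.
A valid 4-coloring: color 1: [8, 10, 13, 17]; color 2: [5, 14, 18, 19]; color 3: [2]; color 4: [4, 21].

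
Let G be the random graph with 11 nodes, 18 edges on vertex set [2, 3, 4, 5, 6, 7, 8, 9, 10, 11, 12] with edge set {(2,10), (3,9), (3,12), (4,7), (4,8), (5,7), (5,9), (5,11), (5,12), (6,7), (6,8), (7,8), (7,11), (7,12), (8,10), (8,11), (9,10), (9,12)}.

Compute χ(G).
χ(G) = 3

Clique number ω(G) = 3 (lower bound: χ ≥ ω).
The clique on [3, 9, 12] has size 3, forcing χ ≥ 3, and the coloring below uses 3 colors, so χ(G) = 3.
A valid 3-coloring: color 1: [2, 7, 9]; color 2: [3, 5, 8]; color 3: [4, 6, 10, 11, 12].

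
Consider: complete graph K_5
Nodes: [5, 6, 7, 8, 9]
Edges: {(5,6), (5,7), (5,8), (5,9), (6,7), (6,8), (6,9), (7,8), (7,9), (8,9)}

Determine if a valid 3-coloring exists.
No, G is not 3-colorable

The clique on vertices [5, 6, 7, 8, 9] has size 5 > 3, so it alone needs 5 colors.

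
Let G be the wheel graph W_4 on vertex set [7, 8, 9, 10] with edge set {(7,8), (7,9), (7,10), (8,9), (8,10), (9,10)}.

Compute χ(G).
χ(G) = 4

Clique number ω(G) = 4 (lower bound: χ ≥ ω).
The clique on [7, 8, 9, 10] has size 4, forcing χ ≥ 4, and the coloring below uses 4 colors, so χ(G) = 4.
A valid 4-coloring: color 1: [8]; color 2: [7]; color 3: [9]; color 4: [10].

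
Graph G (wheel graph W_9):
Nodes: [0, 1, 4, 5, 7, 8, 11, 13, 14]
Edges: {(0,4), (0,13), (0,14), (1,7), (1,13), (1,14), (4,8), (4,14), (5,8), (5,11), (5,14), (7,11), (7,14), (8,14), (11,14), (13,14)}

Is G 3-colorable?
Yes, G is 3-colorable

A valid 3-coloring: color 1: [14]; color 2: [0, 1, 8, 11]; color 3: [4, 5, 7, 13].
(χ(G) = 3 ≤ 3.)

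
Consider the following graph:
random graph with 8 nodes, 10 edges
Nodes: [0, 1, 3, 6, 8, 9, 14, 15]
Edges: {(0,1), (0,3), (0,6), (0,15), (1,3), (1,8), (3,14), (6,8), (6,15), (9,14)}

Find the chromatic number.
χ(G) = 3

Clique number ω(G) = 3 (lower bound: χ ≥ ω).
The clique on [0, 1, 3] has size 3, forcing χ ≥ 3, and the coloring below uses 3 colors, so χ(G) = 3.
A valid 3-coloring: color 1: [0, 8, 14]; color 2: [1, 6, 9]; color 3: [3, 15].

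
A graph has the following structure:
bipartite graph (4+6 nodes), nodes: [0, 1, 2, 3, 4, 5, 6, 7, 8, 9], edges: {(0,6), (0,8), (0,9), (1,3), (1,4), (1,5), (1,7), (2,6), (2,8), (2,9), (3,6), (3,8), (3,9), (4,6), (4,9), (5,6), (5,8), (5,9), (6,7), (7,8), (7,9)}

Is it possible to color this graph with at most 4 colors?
A valid 4-coloring: color 1: [1, 6, 8, 9]; color 2: [0, 2, 3, 4, 5, 7].
(χ(G) = 2 ≤ 4.)

Yes, G is 4-colorable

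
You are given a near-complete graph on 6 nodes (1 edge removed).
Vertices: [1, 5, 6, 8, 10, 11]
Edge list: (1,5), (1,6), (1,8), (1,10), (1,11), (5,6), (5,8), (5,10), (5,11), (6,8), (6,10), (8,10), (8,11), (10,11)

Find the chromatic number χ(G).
χ(G) = 5

Clique number ω(G) = 5 (lower bound: χ ≥ ω).
The clique on [1, 5, 8, 10, 11] has size 5, forcing χ ≥ 5, and the coloring below uses 5 colors, so χ(G) = 5.
A valid 5-coloring: color 1: [10]; color 2: [5]; color 3: [1]; color 4: [8]; color 5: [6, 11].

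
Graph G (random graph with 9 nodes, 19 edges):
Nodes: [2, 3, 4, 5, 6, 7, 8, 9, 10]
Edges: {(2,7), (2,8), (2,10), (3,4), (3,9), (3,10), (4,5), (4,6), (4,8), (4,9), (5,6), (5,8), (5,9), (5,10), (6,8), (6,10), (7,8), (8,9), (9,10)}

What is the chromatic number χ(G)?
χ(G) = 4

Clique number ω(G) = 4 (lower bound: χ ≥ ω).
The clique on [4, 5, 8, 9] has size 4, forcing χ ≥ 4, and the coloring below uses 4 colors, so χ(G) = 4.
A valid 4-coloring: color 1: [8, 10]; color 2: [6, 7, 9]; color 3: [2, 3, 5]; color 4: [4].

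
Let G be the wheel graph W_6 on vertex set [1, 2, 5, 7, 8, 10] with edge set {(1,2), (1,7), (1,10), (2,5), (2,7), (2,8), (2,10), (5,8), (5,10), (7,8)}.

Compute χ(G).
χ(G) = 4

Clique number ω(G) = 3 (lower bound: χ ≥ ω).
Odd cycle [8, 5, 10, 1, 7] needs 3 colors (χ ≥ 3).
Vertex 2 is adjacent to every vertex of [1, 5, 7, 8, 10], which already need 3 colors among themselves, so 2 needs a new color (χ ≥ 4).
The coloring below uses 4 colors, so χ(G) = 4.
A valid 4-coloring: color 1: [2]; color 2: [1, 8]; color 3: [5, 7]; color 4: [10].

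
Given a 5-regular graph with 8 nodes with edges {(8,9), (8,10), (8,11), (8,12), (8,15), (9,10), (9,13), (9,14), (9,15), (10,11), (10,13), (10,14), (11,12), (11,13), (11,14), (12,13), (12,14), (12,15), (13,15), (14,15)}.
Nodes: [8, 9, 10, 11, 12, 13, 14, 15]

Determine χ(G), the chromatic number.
χ(G) = 4

Clique number ω(G) = 3 (lower bound: χ ≥ ω).
Odd cycle [11, 10, 9, 15, 12] needs 3 colors (χ ≥ 3).
Vertex 8 is adjacent to every vertex of [9, 10, 11, 12, 15], which already need 3 colors among themselves, so 8 needs a new color (χ ≥ 4).
The coloring below uses 4 colors, so χ(G) = 4.
A valid 4-coloring: color 1: [11, 15]; color 2: [8, 13, 14]; color 3: [9, 12]; color 4: [10].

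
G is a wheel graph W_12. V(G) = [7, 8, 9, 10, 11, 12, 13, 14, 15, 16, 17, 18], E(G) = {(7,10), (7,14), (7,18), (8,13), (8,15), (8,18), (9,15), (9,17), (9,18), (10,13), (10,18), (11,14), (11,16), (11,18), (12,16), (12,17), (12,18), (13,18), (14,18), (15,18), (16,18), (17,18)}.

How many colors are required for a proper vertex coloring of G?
Clique number ω(G) = 3 (lower bound: χ ≥ ω).
Odd cycle [7, 10, 13, 8, 15, 9, 17, 12, 16, 11, 14] needs 3 colors (χ ≥ 3).
Vertex 18 is adjacent to every vertex of [7, 8, 9, 10, 11, 12, 13, 14, 15, 16, 17], which already need 3 colors among themselves, so 18 needs a new color (χ ≥ 4).
The coloring below uses 4 colors, so χ(G) = 4.
A valid 4-coloring: color 1: [18]; color 2: [7, 11, 13, 15, 17]; color 3: [8, 9, 10, 12, 14]; color 4: [16].

χ(G) = 4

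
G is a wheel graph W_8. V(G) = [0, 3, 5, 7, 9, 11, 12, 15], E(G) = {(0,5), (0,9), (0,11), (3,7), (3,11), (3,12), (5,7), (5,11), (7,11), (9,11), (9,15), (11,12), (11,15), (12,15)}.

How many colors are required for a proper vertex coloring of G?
Clique number ω(G) = 3 (lower bound: χ ≥ ω).
Odd cycle [7, 3, 12, 15, 9, 0, 5] needs 3 colors (χ ≥ 3).
Vertex 11 is adjacent to every vertex of [0, 3, 5, 7, 9, 12, 15], which already need 3 colors among themselves, so 11 needs a new color (χ ≥ 4).
The coloring below uses 4 colors, so χ(G) = 4.
A valid 4-coloring: color 1: [11]; color 2: [0, 7, 12]; color 3: [3, 5, 15]; color 4: [9].

χ(G) = 4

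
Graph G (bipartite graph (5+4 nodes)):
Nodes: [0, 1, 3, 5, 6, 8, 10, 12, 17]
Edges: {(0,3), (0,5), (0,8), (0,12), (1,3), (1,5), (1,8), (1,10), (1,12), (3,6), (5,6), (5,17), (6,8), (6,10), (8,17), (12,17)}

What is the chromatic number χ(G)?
Clique number ω(G) = 2 (lower bound: χ ≥ ω).
The graph is bipartite (no odd cycle), so 2 colors suffice: χ(G) = 2.
A valid 2-coloring: color 1: [0, 1, 6, 17]; color 2: [3, 5, 8, 10, 12].

χ(G) = 2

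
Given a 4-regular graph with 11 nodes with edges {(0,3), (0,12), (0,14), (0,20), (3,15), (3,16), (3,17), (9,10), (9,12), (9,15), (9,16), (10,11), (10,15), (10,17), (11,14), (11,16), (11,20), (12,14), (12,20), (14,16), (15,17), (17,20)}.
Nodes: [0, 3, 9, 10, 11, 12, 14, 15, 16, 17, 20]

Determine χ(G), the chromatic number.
χ(G) = 3

Clique number ω(G) = 3 (lower bound: χ ≥ ω).
The clique on [0, 12, 20] has size 3, forcing χ ≥ 3, and the coloring below uses 3 colors, so χ(G) = 3.
A valid 3-coloring: color 1: [3, 10, 14, 20]; color 2: [0, 9, 11, 17]; color 3: [12, 15, 16].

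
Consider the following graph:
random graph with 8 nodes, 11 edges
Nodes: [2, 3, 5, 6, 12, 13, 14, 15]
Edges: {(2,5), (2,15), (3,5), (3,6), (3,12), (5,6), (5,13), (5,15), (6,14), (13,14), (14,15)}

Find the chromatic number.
χ(G) = 3

Clique number ω(G) = 3 (lower bound: χ ≥ ω).
The clique on [2, 5, 15] has size 3, forcing χ ≥ 3, and the coloring below uses 3 colors, so χ(G) = 3.
A valid 3-coloring: color 1: [5, 12, 14]; color 2: [3, 13, 15]; color 3: [2, 6].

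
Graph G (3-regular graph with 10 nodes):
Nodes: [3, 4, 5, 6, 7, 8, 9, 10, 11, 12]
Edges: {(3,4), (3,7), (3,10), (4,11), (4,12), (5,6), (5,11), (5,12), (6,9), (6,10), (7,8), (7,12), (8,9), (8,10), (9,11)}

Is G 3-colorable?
A valid 3-coloring: color 1: [4, 5, 7, 9, 10]; color 2: [3, 6, 8, 11, 12].
(χ(G) = 2 ≤ 3.)

Yes, G is 3-colorable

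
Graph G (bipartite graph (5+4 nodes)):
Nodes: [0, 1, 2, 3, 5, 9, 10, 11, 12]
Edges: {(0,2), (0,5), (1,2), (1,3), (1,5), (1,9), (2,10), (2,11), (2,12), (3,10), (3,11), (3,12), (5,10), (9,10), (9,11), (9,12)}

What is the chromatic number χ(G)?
χ(G) = 2

Clique number ω(G) = 2 (lower bound: χ ≥ ω).
The graph is bipartite (no odd cycle), so 2 colors suffice: χ(G) = 2.
A valid 2-coloring: color 1: [2, 3, 5, 9]; color 2: [0, 1, 10, 11, 12].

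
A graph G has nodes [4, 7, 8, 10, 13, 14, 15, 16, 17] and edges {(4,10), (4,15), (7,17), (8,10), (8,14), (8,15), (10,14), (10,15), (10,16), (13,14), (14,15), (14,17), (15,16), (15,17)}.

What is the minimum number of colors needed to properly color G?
Clique number ω(G) = 4 (lower bound: χ ≥ ω).
The clique on [8, 10, 14, 15] has size 4, forcing χ ≥ 4, and the coloring below uses 4 colors, so χ(G) = 4.
A valid 4-coloring: color 1: [7, 13, 15]; color 2: [4, 14, 16]; color 3: [10, 17]; color 4: [8].

χ(G) = 4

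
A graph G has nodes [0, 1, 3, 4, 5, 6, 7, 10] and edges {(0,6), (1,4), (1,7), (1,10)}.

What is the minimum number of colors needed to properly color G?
χ(G) = 2

Clique number ω(G) = 2 (lower bound: χ ≥ ω).
The graph is bipartite (no odd cycle), so 2 colors suffice: χ(G) = 2.
A valid 2-coloring: color 1: [1, 3, 5, 6]; color 2: [0, 4, 7, 10].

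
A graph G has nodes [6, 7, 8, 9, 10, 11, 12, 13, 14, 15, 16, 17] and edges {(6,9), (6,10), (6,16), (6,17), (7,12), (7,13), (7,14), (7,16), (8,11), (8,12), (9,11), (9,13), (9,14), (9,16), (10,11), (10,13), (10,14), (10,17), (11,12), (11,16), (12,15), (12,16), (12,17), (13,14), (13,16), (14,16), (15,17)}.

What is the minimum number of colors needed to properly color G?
χ(G) = 4

Clique number ω(G) = 4 (lower bound: χ ≥ ω).
The clique on [9, 13, 14, 16] has size 4, forcing χ ≥ 4, and the coloring below uses 4 colors, so χ(G) = 4.
A valid 4-coloring: color 1: [8, 10, 15, 16]; color 2: [6, 12, 13]; color 3: [11, 14, 17]; color 4: [7, 9].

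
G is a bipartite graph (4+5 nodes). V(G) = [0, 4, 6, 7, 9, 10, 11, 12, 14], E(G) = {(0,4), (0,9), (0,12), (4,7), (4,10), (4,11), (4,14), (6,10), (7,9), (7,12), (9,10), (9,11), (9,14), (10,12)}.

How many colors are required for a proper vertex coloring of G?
Clique number ω(G) = 2 (lower bound: χ ≥ ω).
The graph is bipartite (no odd cycle), so 2 colors suffice: χ(G) = 2.
A valid 2-coloring: color 1: [4, 6, 9, 12]; color 2: [0, 7, 10, 11, 14].

χ(G) = 2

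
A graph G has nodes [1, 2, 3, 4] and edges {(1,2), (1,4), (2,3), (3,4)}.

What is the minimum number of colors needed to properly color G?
Clique number ω(G) = 2 (lower bound: χ ≥ ω).
The graph is bipartite (no odd cycle), so 2 colors suffice: χ(G) = 2.
A valid 2-coloring: color 1: [1, 3]; color 2: [2, 4].

χ(G) = 2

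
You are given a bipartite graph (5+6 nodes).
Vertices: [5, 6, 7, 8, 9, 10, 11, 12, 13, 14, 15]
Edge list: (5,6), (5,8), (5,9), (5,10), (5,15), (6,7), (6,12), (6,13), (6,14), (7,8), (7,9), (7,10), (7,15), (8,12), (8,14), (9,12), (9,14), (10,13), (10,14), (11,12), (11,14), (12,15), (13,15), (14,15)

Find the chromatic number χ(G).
Clique number ω(G) = 2 (lower bound: χ ≥ ω).
The graph is bipartite (no odd cycle), so 2 colors suffice: χ(G) = 2.
A valid 2-coloring: color 1: [5, 7, 12, 13, 14]; color 2: [6, 8, 9, 10, 11, 15].

χ(G) = 2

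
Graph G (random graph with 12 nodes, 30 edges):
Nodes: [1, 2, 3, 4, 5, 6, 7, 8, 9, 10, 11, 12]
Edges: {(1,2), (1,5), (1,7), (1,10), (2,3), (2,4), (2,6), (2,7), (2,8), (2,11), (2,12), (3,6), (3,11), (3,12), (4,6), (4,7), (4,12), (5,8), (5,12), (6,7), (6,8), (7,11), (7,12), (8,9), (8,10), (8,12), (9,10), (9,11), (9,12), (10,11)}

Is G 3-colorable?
No, G is not 3-colorable

The clique on vertices [2, 4, 7, 12] has size 4 > 3, so it alone needs 4 colors.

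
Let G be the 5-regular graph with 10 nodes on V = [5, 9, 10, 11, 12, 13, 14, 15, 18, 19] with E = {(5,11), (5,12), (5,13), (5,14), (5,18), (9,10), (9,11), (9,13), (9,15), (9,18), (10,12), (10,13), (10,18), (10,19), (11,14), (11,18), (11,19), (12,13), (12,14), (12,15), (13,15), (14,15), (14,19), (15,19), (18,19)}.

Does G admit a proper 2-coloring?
No, G is not 2-colorable

The clique on vertices [5, 11, 18] has size 3 > 2, so it alone needs 3 colors.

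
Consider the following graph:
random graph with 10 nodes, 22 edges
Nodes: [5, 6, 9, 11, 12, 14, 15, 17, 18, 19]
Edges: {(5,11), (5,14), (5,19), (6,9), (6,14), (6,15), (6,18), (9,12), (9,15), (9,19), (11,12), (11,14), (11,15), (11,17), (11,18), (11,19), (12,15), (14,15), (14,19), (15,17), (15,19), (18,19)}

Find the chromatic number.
Clique number ω(G) = 4 (lower bound: χ ≥ ω).
The clique on [5, 11, 14, 19] has size 4, forcing χ ≥ 4, and the coloring below uses 4 colors, so χ(G) = 4.
A valid 4-coloring: color 1: [5, 15, 18]; color 2: [6, 11]; color 3: [12, 17, 19]; color 4: [9, 14].

χ(G) = 4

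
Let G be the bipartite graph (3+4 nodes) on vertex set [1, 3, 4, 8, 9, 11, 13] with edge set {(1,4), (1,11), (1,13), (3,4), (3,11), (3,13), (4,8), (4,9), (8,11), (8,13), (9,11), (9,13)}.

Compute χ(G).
χ(G) = 2

Clique number ω(G) = 2 (lower bound: χ ≥ ω).
The graph is bipartite (no odd cycle), so 2 colors suffice: χ(G) = 2.
A valid 2-coloring: color 1: [4, 11, 13]; color 2: [1, 3, 8, 9].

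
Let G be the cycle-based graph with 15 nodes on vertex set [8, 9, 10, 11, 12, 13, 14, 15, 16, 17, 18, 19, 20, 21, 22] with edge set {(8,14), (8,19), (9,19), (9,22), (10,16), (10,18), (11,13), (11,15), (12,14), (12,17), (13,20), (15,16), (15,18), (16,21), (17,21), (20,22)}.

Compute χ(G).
Clique number ω(G) = 2 (lower bound: χ ≥ ω).
Odd cycle [13, 20, 22, 9, 19, 8, 14, 12, 17, 21, 16, 15, 11] needs 3 colors (χ ≥ 3).
The coloring below uses 3 colors, so χ(G) = 3.
A valid 3-coloring: color 1: [8, 9, 10, 12, 15, 20, 21]; color 2: [13, 14, 16, 17, 18, 19, 22]; color 3: [11].

χ(G) = 3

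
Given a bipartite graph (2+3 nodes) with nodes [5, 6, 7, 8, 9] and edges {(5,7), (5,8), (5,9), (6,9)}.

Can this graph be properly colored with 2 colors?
Yes, G is 2-colorable

A valid 2-coloring: color 1: [5, 6]; color 2: [7, 8, 9].
(χ(G) = 2 ≤ 2.)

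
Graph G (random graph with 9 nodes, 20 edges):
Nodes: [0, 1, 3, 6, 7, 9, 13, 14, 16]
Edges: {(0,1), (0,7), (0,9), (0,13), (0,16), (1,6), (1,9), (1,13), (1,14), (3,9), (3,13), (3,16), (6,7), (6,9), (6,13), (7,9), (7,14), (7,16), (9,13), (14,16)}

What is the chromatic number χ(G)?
Clique number ω(G) = 4 (lower bound: χ ≥ ω).
The clique on [0, 1, 9, 13] has size 4, forcing χ ≥ 4, and the coloring below uses 4 colors, so χ(G) = 4.
A valid 4-coloring: color 1: [9, 16]; color 2: [7, 13]; color 3: [0, 3, 6, 14]; color 4: [1].

χ(G) = 4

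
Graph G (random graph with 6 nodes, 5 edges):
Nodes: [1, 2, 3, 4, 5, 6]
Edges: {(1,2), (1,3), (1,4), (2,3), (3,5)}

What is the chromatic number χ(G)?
Clique number ω(G) = 3 (lower bound: χ ≥ ω).
The clique on [1, 2, 3] has size 3, forcing χ ≥ 3, and the coloring below uses 3 colors, so χ(G) = 3.
A valid 3-coloring: color 1: [1, 5, 6]; color 2: [3, 4]; color 3: [2].

χ(G) = 3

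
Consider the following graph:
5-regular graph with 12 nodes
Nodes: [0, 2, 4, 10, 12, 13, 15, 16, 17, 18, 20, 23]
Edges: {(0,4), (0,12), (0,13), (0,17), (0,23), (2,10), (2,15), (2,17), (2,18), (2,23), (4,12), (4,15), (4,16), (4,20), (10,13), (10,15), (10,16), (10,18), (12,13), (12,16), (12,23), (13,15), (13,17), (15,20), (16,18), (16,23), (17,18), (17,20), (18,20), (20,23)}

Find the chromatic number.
Clique number ω(G) = 3 (lower bound: χ ≥ ω).
Suppose a proper 3-coloring c exists. The clique [0, 4, 12] takes 3 distinct colors; by symmetry let c(0) = 1, c(4) = 2, c(12) = 3.
- Vertex 13: neighbors [0, 12] already have colors [1, 3] ⇒ c(13) = 2.
- Vertex 16: neighbors [4, 12] already have colors [2, 3] ⇒ c(16) = 1.
- Vertex 10: neighbors [16, 13] already have colors [1, 2] ⇒ c(10) = 3.
- Vertex 17: neighbors [0, 13] already have colors [1, 2] ⇒ c(17) = 3.
- Vertex 20: neighbors [4, 17] already have colors [2, 3] ⇒ c(20) = 1.
- Vertex 15: neighbors [20, 4, 10] already have colors [1, 2, 3] — all 3 colors blocked. Contradiction.
The forced assignments end in a contradiction, so G has no proper 3-coloring (χ ≥ 4).
The coloring below uses 4 colors, so χ(G) = 4.
A valid 4-coloring: color 1: [4, 13, 18, 23]; color 2: [10, 12, 17]; color 3: [0, 2, 16, 20]; color 4: [15].

χ(G) = 4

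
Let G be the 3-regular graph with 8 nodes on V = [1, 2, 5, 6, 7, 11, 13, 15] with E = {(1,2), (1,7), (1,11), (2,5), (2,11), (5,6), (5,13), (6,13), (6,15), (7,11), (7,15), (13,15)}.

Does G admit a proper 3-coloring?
A valid 3-coloring: color 1: [2, 6, 7]; color 2: [1, 5, 15]; color 3: [11, 13].
(χ(G) = 3 ≤ 3.)

Yes, G is 3-colorable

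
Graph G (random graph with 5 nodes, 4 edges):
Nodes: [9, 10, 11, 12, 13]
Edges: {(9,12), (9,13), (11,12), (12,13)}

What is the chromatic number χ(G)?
χ(G) = 3

Clique number ω(G) = 3 (lower bound: χ ≥ ω).
The clique on [9, 12, 13] has size 3, forcing χ ≥ 3, and the coloring below uses 3 colors, so χ(G) = 3.
A valid 3-coloring: color 1: [10, 12]; color 2: [11, 13]; color 3: [9].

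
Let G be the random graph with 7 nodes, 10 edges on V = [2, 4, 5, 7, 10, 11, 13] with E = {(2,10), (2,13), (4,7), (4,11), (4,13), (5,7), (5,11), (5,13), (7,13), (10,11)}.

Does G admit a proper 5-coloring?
A valid 5-coloring: color 1: [11, 13]; color 2: [2, 7]; color 3: [4, 5, 10].
(χ(G) = 3 ≤ 5.)

Yes, G is 5-colorable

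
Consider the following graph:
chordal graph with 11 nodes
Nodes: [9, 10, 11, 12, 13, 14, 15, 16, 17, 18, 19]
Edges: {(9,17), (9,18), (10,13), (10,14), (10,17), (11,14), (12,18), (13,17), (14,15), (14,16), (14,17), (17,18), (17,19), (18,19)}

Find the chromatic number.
Clique number ω(G) = 3 (lower bound: χ ≥ ω).
The clique on [17, 18, 19] has size 3, forcing χ ≥ 3, and the coloring below uses 3 colors, so χ(G) = 3.
A valid 3-coloring: color 1: [11, 12, 15, 16, 17]; color 2: [13, 14, 18]; color 3: [9, 10, 19].

χ(G) = 3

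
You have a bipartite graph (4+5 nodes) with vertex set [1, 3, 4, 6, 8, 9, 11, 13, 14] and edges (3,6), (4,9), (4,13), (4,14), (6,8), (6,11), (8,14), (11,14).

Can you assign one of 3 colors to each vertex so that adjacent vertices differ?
A valid 3-coloring: color 1: [1, 6, 9, 13, 14]; color 2: [3, 4, 8, 11].
(χ(G) = 2 ≤ 3.)

Yes, G is 3-colorable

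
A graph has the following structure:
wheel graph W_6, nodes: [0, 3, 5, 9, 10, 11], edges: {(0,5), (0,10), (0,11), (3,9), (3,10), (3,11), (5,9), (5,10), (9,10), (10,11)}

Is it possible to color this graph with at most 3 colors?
Odd cycle [11, 0, 5, 9, 3] needs 3 colors (χ ≥ 3).
Vertex 10 is adjacent to every vertex of [0, 3, 5, 9, 11], which already need 3 colors among themselves, so 10 needs a new color (χ ≥ 4).
Hence χ(G) ≥ 4 > 3, so no proper 3-coloring exists.

No, G is not 3-colorable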